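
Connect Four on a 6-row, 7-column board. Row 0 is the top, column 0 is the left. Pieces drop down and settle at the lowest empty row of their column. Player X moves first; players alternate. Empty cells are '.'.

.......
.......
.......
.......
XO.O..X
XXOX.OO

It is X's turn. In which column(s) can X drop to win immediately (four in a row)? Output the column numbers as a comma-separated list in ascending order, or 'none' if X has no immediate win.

Answer: none

Derivation:
col 0: drop X → no win
col 1: drop X → no win
col 2: drop X → no win
col 3: drop X → no win
col 4: drop X → no win
col 5: drop X → no win
col 6: drop X → no win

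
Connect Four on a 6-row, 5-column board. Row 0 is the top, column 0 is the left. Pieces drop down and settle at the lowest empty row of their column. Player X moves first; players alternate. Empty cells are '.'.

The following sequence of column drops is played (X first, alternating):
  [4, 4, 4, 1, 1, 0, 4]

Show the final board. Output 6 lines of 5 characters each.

Move 1: X drops in col 4, lands at row 5
Move 2: O drops in col 4, lands at row 4
Move 3: X drops in col 4, lands at row 3
Move 4: O drops in col 1, lands at row 5
Move 5: X drops in col 1, lands at row 4
Move 6: O drops in col 0, lands at row 5
Move 7: X drops in col 4, lands at row 2

Answer: .....
.....
....X
....X
.X..O
OO..X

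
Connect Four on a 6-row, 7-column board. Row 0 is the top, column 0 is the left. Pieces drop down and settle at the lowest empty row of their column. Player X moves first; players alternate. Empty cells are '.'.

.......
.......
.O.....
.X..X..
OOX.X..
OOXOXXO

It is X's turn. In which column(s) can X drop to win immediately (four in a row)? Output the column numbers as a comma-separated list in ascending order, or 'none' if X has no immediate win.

Answer: 4

Derivation:
col 0: drop X → no win
col 1: drop X → no win
col 2: drop X → no win
col 3: drop X → no win
col 4: drop X → WIN!
col 5: drop X → no win
col 6: drop X → no win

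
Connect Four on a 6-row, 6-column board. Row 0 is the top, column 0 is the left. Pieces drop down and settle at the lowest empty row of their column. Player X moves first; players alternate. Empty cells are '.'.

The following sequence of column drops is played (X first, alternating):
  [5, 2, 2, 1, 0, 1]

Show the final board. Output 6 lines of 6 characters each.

Answer: ......
......
......
......
.OX...
XOO..X

Derivation:
Move 1: X drops in col 5, lands at row 5
Move 2: O drops in col 2, lands at row 5
Move 3: X drops in col 2, lands at row 4
Move 4: O drops in col 1, lands at row 5
Move 5: X drops in col 0, lands at row 5
Move 6: O drops in col 1, lands at row 4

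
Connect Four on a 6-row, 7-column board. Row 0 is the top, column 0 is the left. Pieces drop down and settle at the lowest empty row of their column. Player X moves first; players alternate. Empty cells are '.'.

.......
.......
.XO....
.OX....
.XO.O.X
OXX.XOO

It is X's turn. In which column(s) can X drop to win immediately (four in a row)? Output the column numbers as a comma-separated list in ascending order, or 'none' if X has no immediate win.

Answer: 3

Derivation:
col 0: drop X → no win
col 1: drop X → no win
col 2: drop X → no win
col 3: drop X → WIN!
col 4: drop X → no win
col 5: drop X → no win
col 6: drop X → no win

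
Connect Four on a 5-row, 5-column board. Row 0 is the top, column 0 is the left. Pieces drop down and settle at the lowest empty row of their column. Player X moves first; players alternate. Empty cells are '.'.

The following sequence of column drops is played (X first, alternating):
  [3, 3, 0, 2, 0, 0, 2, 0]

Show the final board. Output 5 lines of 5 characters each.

Answer: .....
O....
O....
X.XO.
X.OX.

Derivation:
Move 1: X drops in col 3, lands at row 4
Move 2: O drops in col 3, lands at row 3
Move 3: X drops in col 0, lands at row 4
Move 4: O drops in col 2, lands at row 4
Move 5: X drops in col 0, lands at row 3
Move 6: O drops in col 0, lands at row 2
Move 7: X drops in col 2, lands at row 3
Move 8: O drops in col 0, lands at row 1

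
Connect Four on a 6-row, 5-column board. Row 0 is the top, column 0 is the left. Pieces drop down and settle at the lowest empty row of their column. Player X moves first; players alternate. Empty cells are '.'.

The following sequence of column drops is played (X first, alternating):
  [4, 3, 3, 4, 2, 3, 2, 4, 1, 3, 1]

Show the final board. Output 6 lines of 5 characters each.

Answer: .....
.....
...O.
...OO
.XXXO
.XXOX

Derivation:
Move 1: X drops in col 4, lands at row 5
Move 2: O drops in col 3, lands at row 5
Move 3: X drops in col 3, lands at row 4
Move 4: O drops in col 4, lands at row 4
Move 5: X drops in col 2, lands at row 5
Move 6: O drops in col 3, lands at row 3
Move 7: X drops in col 2, lands at row 4
Move 8: O drops in col 4, lands at row 3
Move 9: X drops in col 1, lands at row 5
Move 10: O drops in col 3, lands at row 2
Move 11: X drops in col 1, lands at row 4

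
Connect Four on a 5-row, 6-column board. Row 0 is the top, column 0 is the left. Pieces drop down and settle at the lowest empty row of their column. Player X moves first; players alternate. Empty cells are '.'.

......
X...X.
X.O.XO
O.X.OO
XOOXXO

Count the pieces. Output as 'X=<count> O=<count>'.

X=8 O=8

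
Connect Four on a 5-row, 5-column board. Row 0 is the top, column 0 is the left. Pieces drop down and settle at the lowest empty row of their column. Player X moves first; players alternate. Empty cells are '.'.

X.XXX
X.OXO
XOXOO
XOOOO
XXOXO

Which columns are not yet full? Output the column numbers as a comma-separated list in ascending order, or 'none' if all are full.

col 0: top cell = 'X' → FULL
col 1: top cell = '.' → open
col 2: top cell = 'X' → FULL
col 3: top cell = 'X' → FULL
col 4: top cell = 'X' → FULL

Answer: 1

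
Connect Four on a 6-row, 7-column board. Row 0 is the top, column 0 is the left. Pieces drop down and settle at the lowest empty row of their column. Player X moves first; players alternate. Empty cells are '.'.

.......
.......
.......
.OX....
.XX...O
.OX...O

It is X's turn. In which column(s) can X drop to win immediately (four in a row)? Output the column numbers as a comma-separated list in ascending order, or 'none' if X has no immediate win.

Answer: 2

Derivation:
col 0: drop X → no win
col 1: drop X → no win
col 2: drop X → WIN!
col 3: drop X → no win
col 4: drop X → no win
col 5: drop X → no win
col 6: drop X → no win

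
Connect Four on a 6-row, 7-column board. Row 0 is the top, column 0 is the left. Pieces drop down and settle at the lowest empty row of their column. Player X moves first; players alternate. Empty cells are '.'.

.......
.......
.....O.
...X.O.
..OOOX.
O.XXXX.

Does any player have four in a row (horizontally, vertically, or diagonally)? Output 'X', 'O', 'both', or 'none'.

X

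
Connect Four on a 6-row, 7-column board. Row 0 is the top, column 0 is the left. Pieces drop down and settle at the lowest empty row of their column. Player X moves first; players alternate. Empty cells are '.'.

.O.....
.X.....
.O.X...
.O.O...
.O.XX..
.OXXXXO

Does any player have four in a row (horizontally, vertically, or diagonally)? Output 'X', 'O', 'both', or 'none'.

both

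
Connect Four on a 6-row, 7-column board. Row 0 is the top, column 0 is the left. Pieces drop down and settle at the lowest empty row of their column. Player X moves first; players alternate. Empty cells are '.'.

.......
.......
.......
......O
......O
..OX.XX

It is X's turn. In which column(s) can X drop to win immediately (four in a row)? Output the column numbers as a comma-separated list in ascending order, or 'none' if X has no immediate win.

col 0: drop X → no win
col 1: drop X → no win
col 2: drop X → no win
col 3: drop X → no win
col 4: drop X → WIN!
col 5: drop X → no win
col 6: drop X → no win

Answer: 4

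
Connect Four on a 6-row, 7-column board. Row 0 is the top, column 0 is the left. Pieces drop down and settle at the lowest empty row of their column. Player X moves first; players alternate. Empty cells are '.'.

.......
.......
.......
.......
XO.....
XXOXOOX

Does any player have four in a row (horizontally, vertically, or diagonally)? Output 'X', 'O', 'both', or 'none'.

none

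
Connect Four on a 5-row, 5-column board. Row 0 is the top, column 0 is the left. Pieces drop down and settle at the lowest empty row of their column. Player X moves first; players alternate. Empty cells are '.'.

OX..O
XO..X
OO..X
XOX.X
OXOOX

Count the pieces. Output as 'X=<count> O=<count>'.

X=9 O=9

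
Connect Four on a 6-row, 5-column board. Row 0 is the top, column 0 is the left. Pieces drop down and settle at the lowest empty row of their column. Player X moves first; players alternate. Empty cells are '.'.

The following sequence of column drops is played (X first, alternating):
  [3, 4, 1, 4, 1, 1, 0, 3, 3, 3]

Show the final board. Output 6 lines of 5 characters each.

Move 1: X drops in col 3, lands at row 5
Move 2: O drops in col 4, lands at row 5
Move 3: X drops in col 1, lands at row 5
Move 4: O drops in col 4, lands at row 4
Move 5: X drops in col 1, lands at row 4
Move 6: O drops in col 1, lands at row 3
Move 7: X drops in col 0, lands at row 5
Move 8: O drops in col 3, lands at row 4
Move 9: X drops in col 3, lands at row 3
Move 10: O drops in col 3, lands at row 2

Answer: .....
.....
...O.
.O.X.
.X.OO
XX.XO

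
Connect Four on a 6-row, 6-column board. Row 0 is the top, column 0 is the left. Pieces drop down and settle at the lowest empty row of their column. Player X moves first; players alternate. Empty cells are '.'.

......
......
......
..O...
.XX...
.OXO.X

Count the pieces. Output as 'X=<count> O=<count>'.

X=4 O=3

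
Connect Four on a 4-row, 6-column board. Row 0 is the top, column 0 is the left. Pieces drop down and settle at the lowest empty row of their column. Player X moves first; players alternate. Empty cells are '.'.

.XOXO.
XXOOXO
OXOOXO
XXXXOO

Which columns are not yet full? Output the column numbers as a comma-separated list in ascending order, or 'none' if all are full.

col 0: top cell = '.' → open
col 1: top cell = 'X' → FULL
col 2: top cell = 'O' → FULL
col 3: top cell = 'X' → FULL
col 4: top cell = 'O' → FULL
col 5: top cell = '.' → open

Answer: 0,5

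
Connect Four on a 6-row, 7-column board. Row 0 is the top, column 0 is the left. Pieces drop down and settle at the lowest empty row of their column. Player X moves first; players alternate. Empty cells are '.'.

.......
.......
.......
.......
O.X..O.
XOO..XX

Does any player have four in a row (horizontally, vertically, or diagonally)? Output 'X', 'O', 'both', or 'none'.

none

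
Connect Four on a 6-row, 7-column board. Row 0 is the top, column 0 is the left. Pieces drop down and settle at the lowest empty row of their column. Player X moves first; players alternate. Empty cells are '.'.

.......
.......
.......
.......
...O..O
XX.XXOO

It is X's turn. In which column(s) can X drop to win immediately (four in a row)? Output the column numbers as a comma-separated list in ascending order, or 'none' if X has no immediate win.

col 0: drop X → no win
col 1: drop X → no win
col 2: drop X → WIN!
col 3: drop X → no win
col 4: drop X → no win
col 5: drop X → no win
col 6: drop X → no win

Answer: 2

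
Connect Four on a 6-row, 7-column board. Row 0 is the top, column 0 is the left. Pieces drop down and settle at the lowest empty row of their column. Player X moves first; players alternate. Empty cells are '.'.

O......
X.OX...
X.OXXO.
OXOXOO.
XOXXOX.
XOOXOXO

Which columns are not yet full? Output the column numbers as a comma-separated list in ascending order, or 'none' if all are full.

Answer: 1,2,3,4,5,6

Derivation:
col 0: top cell = 'O' → FULL
col 1: top cell = '.' → open
col 2: top cell = '.' → open
col 3: top cell = '.' → open
col 4: top cell = '.' → open
col 5: top cell = '.' → open
col 6: top cell = '.' → open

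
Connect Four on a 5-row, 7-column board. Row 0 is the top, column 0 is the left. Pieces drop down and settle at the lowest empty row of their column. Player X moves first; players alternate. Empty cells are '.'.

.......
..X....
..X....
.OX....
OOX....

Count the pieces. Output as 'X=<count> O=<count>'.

X=4 O=3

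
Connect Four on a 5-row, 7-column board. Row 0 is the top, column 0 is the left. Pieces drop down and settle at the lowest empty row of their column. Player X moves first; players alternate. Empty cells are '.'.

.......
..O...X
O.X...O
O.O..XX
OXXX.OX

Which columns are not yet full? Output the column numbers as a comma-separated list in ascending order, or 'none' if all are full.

Answer: 0,1,2,3,4,5,6

Derivation:
col 0: top cell = '.' → open
col 1: top cell = '.' → open
col 2: top cell = '.' → open
col 3: top cell = '.' → open
col 4: top cell = '.' → open
col 5: top cell = '.' → open
col 6: top cell = '.' → open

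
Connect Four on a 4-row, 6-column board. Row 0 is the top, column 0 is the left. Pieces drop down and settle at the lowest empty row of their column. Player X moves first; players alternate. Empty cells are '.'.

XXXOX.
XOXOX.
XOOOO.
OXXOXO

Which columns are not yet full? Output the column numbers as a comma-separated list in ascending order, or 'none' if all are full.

Answer: 5

Derivation:
col 0: top cell = 'X' → FULL
col 1: top cell = 'X' → FULL
col 2: top cell = 'X' → FULL
col 3: top cell = 'O' → FULL
col 4: top cell = 'X' → FULL
col 5: top cell = '.' → open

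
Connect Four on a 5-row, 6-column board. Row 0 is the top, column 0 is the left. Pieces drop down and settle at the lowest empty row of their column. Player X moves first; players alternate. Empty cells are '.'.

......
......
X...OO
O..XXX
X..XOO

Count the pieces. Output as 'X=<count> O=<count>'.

X=6 O=5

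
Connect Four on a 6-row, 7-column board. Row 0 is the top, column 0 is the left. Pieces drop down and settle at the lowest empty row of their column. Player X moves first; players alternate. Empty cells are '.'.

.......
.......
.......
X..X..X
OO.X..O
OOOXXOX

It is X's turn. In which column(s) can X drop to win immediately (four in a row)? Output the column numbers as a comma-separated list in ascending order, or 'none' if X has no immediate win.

col 0: drop X → no win
col 1: drop X → no win
col 2: drop X → no win
col 3: drop X → WIN!
col 4: drop X → no win
col 5: drop X → no win
col 6: drop X → no win

Answer: 3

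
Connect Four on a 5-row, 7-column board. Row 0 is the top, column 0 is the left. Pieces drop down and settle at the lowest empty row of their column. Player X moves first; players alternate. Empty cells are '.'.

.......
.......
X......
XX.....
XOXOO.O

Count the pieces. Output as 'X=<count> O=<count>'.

X=5 O=4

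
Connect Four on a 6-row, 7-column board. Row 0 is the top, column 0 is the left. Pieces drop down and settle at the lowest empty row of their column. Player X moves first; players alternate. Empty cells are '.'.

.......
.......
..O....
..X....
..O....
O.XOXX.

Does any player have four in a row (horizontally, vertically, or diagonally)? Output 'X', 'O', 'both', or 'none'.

none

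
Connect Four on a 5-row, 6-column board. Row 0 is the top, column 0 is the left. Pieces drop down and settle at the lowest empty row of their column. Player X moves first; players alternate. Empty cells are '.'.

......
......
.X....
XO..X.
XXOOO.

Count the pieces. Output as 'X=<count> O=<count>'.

X=5 O=4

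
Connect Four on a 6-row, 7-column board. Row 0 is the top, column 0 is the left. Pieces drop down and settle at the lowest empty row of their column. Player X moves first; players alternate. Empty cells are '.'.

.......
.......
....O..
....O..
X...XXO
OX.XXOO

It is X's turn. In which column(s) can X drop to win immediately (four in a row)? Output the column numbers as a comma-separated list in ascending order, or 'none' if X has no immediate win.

Answer: 2

Derivation:
col 0: drop X → no win
col 1: drop X → no win
col 2: drop X → WIN!
col 3: drop X → no win
col 4: drop X → no win
col 5: drop X → no win
col 6: drop X → no win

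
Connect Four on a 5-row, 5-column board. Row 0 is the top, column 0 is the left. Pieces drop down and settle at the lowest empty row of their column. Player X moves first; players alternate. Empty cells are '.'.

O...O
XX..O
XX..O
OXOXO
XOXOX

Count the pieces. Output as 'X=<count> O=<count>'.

X=9 O=9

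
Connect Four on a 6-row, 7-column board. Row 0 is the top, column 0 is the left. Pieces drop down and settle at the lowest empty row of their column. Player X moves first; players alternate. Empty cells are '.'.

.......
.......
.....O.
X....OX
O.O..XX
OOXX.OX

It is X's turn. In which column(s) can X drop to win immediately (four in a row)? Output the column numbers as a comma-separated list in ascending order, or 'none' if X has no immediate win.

Answer: 6

Derivation:
col 0: drop X → no win
col 1: drop X → no win
col 2: drop X → no win
col 3: drop X → no win
col 4: drop X → no win
col 5: drop X → no win
col 6: drop X → WIN!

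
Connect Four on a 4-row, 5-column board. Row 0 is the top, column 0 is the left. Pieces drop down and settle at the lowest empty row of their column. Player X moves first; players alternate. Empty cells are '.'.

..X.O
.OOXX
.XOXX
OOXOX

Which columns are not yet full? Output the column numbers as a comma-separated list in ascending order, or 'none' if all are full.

Answer: 0,1,3

Derivation:
col 0: top cell = '.' → open
col 1: top cell = '.' → open
col 2: top cell = 'X' → FULL
col 3: top cell = '.' → open
col 4: top cell = 'O' → FULL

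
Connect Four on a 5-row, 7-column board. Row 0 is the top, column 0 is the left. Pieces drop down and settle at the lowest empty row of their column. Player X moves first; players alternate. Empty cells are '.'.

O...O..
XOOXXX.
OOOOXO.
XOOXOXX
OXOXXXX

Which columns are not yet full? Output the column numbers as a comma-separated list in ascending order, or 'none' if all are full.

col 0: top cell = 'O' → FULL
col 1: top cell = '.' → open
col 2: top cell = '.' → open
col 3: top cell = '.' → open
col 4: top cell = 'O' → FULL
col 5: top cell = '.' → open
col 6: top cell = '.' → open

Answer: 1,2,3,5,6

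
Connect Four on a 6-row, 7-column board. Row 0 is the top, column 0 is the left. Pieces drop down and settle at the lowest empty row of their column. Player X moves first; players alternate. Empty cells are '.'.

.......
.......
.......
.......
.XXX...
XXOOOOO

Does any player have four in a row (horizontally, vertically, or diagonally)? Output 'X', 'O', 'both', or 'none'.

O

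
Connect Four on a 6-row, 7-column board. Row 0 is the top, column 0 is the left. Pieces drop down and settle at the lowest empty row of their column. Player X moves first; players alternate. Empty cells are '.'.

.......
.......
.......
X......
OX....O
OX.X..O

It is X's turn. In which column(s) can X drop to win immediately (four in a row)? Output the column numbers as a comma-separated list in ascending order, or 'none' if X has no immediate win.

Answer: none

Derivation:
col 0: drop X → no win
col 1: drop X → no win
col 2: drop X → no win
col 3: drop X → no win
col 4: drop X → no win
col 5: drop X → no win
col 6: drop X → no win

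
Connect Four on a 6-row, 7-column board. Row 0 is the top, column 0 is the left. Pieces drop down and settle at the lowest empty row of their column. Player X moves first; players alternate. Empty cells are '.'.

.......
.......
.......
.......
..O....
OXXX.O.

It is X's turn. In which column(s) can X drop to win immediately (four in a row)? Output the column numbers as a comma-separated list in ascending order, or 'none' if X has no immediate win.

Answer: 4

Derivation:
col 0: drop X → no win
col 1: drop X → no win
col 2: drop X → no win
col 3: drop X → no win
col 4: drop X → WIN!
col 5: drop X → no win
col 6: drop X → no win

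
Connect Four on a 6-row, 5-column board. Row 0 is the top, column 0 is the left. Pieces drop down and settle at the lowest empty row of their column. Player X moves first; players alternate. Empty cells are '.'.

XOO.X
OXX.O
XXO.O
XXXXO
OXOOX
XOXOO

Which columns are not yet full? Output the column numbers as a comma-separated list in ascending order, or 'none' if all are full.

Answer: 3

Derivation:
col 0: top cell = 'X' → FULL
col 1: top cell = 'O' → FULL
col 2: top cell = 'O' → FULL
col 3: top cell = '.' → open
col 4: top cell = 'X' → FULL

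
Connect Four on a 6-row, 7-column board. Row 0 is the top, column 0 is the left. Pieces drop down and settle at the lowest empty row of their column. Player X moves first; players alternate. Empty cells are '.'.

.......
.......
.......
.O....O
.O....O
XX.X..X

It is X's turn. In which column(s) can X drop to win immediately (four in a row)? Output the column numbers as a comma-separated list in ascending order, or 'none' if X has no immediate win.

Answer: 2

Derivation:
col 0: drop X → no win
col 1: drop X → no win
col 2: drop X → WIN!
col 3: drop X → no win
col 4: drop X → no win
col 5: drop X → no win
col 6: drop X → no win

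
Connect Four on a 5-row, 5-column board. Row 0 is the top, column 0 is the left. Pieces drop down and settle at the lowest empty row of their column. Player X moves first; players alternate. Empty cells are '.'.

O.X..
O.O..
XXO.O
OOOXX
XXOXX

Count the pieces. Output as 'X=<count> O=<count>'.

X=9 O=9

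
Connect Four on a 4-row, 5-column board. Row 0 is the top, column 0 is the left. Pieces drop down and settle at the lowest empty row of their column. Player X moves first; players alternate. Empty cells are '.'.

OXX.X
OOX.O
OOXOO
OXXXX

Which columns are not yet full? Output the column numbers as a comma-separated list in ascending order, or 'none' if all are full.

col 0: top cell = 'O' → FULL
col 1: top cell = 'X' → FULL
col 2: top cell = 'X' → FULL
col 3: top cell = '.' → open
col 4: top cell = 'X' → FULL

Answer: 3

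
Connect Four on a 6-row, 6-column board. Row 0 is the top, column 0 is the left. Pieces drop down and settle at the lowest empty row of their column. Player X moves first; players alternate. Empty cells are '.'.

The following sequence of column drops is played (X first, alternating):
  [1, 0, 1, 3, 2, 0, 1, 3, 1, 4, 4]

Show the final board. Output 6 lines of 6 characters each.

Move 1: X drops in col 1, lands at row 5
Move 2: O drops in col 0, lands at row 5
Move 3: X drops in col 1, lands at row 4
Move 4: O drops in col 3, lands at row 5
Move 5: X drops in col 2, lands at row 5
Move 6: O drops in col 0, lands at row 4
Move 7: X drops in col 1, lands at row 3
Move 8: O drops in col 3, lands at row 4
Move 9: X drops in col 1, lands at row 2
Move 10: O drops in col 4, lands at row 5
Move 11: X drops in col 4, lands at row 4

Answer: ......
......
.X....
.X....
OX.OX.
OXXOO.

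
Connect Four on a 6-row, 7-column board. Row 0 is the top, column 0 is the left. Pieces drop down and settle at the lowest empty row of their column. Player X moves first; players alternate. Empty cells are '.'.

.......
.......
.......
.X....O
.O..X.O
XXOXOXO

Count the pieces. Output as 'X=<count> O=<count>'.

X=6 O=6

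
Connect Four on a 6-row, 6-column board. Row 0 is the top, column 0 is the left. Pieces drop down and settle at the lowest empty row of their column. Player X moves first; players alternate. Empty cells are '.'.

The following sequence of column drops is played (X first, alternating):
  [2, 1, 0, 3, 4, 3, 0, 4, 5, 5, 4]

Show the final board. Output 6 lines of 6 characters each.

Answer: ......
......
......
....X.
X..OOO
XOXOXX

Derivation:
Move 1: X drops in col 2, lands at row 5
Move 2: O drops in col 1, lands at row 5
Move 3: X drops in col 0, lands at row 5
Move 4: O drops in col 3, lands at row 5
Move 5: X drops in col 4, lands at row 5
Move 6: O drops in col 3, lands at row 4
Move 7: X drops in col 0, lands at row 4
Move 8: O drops in col 4, lands at row 4
Move 9: X drops in col 5, lands at row 5
Move 10: O drops in col 5, lands at row 4
Move 11: X drops in col 4, lands at row 3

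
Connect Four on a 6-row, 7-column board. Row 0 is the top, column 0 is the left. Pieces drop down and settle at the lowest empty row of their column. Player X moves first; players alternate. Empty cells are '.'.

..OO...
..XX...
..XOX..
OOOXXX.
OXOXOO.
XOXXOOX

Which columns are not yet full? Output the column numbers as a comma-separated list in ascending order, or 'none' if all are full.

Answer: 0,1,4,5,6

Derivation:
col 0: top cell = '.' → open
col 1: top cell = '.' → open
col 2: top cell = 'O' → FULL
col 3: top cell = 'O' → FULL
col 4: top cell = '.' → open
col 5: top cell = '.' → open
col 6: top cell = '.' → open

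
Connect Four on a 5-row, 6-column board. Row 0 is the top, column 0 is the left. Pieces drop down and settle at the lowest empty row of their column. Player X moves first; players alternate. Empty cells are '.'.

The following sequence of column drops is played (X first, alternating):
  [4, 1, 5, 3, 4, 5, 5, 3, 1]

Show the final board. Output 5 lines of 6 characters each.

Answer: ......
......
.....X
.X.OXO
.O.OXX

Derivation:
Move 1: X drops in col 4, lands at row 4
Move 2: O drops in col 1, lands at row 4
Move 3: X drops in col 5, lands at row 4
Move 4: O drops in col 3, lands at row 4
Move 5: X drops in col 4, lands at row 3
Move 6: O drops in col 5, lands at row 3
Move 7: X drops in col 5, lands at row 2
Move 8: O drops in col 3, lands at row 3
Move 9: X drops in col 1, lands at row 3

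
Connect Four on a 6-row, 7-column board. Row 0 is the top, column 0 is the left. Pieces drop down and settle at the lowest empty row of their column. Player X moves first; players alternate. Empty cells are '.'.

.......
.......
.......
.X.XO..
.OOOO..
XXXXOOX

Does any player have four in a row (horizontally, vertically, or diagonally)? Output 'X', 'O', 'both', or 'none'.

both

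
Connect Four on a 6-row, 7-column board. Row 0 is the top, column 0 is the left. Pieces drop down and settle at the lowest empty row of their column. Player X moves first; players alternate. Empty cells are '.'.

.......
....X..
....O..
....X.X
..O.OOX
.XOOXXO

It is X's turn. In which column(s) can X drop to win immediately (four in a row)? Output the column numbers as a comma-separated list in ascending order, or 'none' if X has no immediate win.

col 0: drop X → no win
col 1: drop X → no win
col 2: drop X → no win
col 3: drop X → no win
col 4: drop X → no win
col 5: drop X → no win
col 6: drop X → no win

Answer: none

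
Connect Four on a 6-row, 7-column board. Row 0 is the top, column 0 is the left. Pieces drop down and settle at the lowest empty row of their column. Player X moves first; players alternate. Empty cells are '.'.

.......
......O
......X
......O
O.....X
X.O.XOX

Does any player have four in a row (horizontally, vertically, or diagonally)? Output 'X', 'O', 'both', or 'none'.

none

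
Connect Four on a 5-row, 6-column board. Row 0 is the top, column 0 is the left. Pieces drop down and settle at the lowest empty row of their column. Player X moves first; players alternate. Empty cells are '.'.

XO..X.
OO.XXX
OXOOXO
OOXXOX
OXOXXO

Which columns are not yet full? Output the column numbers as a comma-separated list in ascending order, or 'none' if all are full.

col 0: top cell = 'X' → FULL
col 1: top cell = 'O' → FULL
col 2: top cell = '.' → open
col 3: top cell = '.' → open
col 4: top cell = 'X' → FULL
col 5: top cell = '.' → open

Answer: 2,3,5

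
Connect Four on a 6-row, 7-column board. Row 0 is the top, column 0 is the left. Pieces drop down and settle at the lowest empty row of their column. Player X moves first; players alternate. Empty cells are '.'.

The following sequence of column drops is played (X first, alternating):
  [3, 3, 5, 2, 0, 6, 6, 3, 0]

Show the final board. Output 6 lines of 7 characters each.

Answer: .......
.......
.......
...O...
X..O..X
X.OX.XO

Derivation:
Move 1: X drops in col 3, lands at row 5
Move 2: O drops in col 3, lands at row 4
Move 3: X drops in col 5, lands at row 5
Move 4: O drops in col 2, lands at row 5
Move 5: X drops in col 0, lands at row 5
Move 6: O drops in col 6, lands at row 5
Move 7: X drops in col 6, lands at row 4
Move 8: O drops in col 3, lands at row 3
Move 9: X drops in col 0, lands at row 4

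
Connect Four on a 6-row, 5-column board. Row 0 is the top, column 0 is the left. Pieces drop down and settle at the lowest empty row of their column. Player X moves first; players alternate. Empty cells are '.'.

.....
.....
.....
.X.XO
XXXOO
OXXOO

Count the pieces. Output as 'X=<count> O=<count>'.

X=7 O=6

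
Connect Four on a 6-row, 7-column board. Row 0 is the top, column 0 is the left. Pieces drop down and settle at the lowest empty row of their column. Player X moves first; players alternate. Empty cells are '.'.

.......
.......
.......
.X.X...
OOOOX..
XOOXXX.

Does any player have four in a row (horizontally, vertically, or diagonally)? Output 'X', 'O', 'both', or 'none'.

O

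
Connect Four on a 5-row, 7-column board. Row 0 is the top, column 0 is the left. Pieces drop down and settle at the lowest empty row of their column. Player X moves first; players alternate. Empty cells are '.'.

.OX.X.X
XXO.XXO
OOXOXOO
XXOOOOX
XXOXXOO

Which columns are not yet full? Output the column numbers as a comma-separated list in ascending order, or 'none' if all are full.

col 0: top cell = '.' → open
col 1: top cell = 'O' → FULL
col 2: top cell = 'X' → FULL
col 3: top cell = '.' → open
col 4: top cell = 'X' → FULL
col 5: top cell = '.' → open
col 6: top cell = 'X' → FULL

Answer: 0,3,5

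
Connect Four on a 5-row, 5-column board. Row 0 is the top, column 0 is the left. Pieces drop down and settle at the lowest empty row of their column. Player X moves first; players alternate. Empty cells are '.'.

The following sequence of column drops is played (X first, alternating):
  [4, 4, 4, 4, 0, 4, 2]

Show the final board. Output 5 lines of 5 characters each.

Move 1: X drops in col 4, lands at row 4
Move 2: O drops in col 4, lands at row 3
Move 3: X drops in col 4, lands at row 2
Move 4: O drops in col 4, lands at row 1
Move 5: X drops in col 0, lands at row 4
Move 6: O drops in col 4, lands at row 0
Move 7: X drops in col 2, lands at row 4

Answer: ....O
....O
....X
....O
X.X.X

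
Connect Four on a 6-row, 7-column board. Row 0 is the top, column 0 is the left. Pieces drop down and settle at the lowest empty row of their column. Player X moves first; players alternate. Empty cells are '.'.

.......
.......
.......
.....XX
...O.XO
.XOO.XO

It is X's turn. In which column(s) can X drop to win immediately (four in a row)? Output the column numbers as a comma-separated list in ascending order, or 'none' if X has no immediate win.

col 0: drop X → no win
col 1: drop X → no win
col 2: drop X → no win
col 3: drop X → no win
col 4: drop X → no win
col 5: drop X → WIN!
col 6: drop X → no win

Answer: 5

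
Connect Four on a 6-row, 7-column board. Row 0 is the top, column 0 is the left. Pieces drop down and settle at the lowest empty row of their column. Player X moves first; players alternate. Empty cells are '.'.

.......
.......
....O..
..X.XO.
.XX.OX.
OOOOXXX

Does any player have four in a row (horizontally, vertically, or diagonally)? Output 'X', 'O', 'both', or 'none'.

O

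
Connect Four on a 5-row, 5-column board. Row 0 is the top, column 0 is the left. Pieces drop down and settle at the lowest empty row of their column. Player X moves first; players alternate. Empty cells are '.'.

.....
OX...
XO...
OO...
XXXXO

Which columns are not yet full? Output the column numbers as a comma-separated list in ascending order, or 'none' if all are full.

col 0: top cell = '.' → open
col 1: top cell = '.' → open
col 2: top cell = '.' → open
col 3: top cell = '.' → open
col 4: top cell = '.' → open

Answer: 0,1,2,3,4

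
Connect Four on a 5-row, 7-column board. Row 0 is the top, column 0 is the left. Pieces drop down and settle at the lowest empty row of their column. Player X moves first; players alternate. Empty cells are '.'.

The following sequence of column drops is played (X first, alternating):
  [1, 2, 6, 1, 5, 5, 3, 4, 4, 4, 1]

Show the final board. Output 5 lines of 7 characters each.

Answer: .......
.......
.X..O..
.O..XO.
.XOXOXX

Derivation:
Move 1: X drops in col 1, lands at row 4
Move 2: O drops in col 2, lands at row 4
Move 3: X drops in col 6, lands at row 4
Move 4: O drops in col 1, lands at row 3
Move 5: X drops in col 5, lands at row 4
Move 6: O drops in col 5, lands at row 3
Move 7: X drops in col 3, lands at row 4
Move 8: O drops in col 4, lands at row 4
Move 9: X drops in col 4, lands at row 3
Move 10: O drops in col 4, lands at row 2
Move 11: X drops in col 1, lands at row 2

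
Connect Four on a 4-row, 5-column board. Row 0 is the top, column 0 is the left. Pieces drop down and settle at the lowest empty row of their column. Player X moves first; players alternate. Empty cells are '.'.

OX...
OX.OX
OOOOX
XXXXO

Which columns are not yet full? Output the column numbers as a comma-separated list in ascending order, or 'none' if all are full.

Answer: 2,3,4

Derivation:
col 0: top cell = 'O' → FULL
col 1: top cell = 'X' → FULL
col 2: top cell = '.' → open
col 3: top cell = '.' → open
col 4: top cell = '.' → open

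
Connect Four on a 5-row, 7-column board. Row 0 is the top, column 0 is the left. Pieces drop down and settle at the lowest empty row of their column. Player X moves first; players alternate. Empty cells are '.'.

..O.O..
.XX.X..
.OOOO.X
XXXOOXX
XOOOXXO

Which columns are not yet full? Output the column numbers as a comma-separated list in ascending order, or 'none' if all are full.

Answer: 0,1,3,5,6

Derivation:
col 0: top cell = '.' → open
col 1: top cell = '.' → open
col 2: top cell = 'O' → FULL
col 3: top cell = '.' → open
col 4: top cell = 'O' → FULL
col 5: top cell = '.' → open
col 6: top cell = '.' → open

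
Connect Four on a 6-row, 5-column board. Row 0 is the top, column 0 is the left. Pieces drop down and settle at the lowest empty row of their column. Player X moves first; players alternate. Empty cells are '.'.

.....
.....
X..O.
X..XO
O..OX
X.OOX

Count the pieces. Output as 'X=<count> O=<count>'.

X=6 O=6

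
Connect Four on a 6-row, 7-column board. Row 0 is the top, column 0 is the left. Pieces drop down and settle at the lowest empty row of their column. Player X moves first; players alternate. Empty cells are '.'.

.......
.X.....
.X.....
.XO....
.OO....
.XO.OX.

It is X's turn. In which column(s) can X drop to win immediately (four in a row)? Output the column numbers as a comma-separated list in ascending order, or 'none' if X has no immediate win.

Answer: 1

Derivation:
col 0: drop X → no win
col 1: drop X → WIN!
col 2: drop X → no win
col 3: drop X → no win
col 4: drop X → no win
col 5: drop X → no win
col 6: drop X → no win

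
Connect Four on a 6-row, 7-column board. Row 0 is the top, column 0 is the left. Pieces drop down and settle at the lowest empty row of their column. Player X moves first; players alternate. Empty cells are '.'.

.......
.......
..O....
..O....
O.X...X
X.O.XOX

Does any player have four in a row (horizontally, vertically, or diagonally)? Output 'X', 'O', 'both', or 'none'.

none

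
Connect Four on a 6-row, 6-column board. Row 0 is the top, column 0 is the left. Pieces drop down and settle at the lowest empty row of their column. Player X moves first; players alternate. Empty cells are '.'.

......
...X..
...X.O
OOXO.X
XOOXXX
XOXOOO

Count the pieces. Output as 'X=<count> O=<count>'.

X=10 O=10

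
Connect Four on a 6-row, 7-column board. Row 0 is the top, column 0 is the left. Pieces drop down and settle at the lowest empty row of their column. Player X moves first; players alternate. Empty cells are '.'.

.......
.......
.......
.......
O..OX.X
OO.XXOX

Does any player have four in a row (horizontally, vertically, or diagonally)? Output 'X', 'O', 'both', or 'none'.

none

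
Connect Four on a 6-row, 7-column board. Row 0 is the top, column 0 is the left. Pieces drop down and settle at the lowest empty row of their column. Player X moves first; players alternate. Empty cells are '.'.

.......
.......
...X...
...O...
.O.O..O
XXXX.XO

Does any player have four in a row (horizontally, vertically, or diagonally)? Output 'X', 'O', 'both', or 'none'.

X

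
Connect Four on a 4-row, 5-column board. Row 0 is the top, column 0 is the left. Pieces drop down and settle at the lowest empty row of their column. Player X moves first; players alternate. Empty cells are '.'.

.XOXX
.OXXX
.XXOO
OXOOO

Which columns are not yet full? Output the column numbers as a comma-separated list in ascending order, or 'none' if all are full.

Answer: 0

Derivation:
col 0: top cell = '.' → open
col 1: top cell = 'X' → FULL
col 2: top cell = 'O' → FULL
col 3: top cell = 'X' → FULL
col 4: top cell = 'X' → FULL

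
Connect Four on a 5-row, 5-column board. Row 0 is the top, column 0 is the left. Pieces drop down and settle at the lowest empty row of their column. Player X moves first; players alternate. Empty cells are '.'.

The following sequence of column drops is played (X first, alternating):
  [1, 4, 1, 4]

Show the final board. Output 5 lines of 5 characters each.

Answer: .....
.....
.....
.X..O
.X..O

Derivation:
Move 1: X drops in col 1, lands at row 4
Move 2: O drops in col 4, lands at row 4
Move 3: X drops in col 1, lands at row 3
Move 4: O drops in col 4, lands at row 3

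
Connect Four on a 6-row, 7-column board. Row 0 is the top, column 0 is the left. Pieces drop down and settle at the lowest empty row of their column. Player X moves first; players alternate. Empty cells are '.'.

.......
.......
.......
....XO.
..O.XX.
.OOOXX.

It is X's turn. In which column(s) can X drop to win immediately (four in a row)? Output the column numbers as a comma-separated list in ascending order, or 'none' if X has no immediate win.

col 0: drop X → no win
col 1: drop X → no win
col 2: drop X → no win
col 3: drop X → no win
col 4: drop X → WIN!
col 5: drop X → no win
col 6: drop X → no win

Answer: 4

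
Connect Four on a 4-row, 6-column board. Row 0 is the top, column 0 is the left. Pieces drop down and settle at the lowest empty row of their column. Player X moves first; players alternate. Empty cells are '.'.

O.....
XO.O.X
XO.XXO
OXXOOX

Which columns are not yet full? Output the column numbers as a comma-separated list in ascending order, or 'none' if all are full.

col 0: top cell = 'O' → FULL
col 1: top cell = '.' → open
col 2: top cell = '.' → open
col 3: top cell = '.' → open
col 4: top cell = '.' → open
col 5: top cell = '.' → open

Answer: 1,2,3,4,5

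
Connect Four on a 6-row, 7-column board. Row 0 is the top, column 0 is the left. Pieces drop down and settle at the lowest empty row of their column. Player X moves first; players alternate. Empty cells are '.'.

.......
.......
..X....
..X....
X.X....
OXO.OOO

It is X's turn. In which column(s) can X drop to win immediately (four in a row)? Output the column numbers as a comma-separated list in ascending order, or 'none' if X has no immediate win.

Answer: 2

Derivation:
col 0: drop X → no win
col 1: drop X → no win
col 2: drop X → WIN!
col 3: drop X → no win
col 4: drop X → no win
col 5: drop X → no win
col 6: drop X → no win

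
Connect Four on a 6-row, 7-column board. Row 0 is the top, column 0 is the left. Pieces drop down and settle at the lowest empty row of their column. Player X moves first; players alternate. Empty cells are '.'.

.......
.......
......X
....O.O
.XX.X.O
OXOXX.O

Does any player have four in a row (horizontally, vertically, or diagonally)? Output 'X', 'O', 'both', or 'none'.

none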